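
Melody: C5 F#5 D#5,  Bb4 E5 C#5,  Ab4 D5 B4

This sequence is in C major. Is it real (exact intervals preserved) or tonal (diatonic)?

real

Each cell has the same semitone pattern (6, -3) — intervals are preserved exactly.
And F#5 lies outside C major, so the sequence is real rather than tonal.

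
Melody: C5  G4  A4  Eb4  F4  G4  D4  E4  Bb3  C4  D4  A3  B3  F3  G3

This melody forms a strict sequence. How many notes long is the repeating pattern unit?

5

15 notes total. Splitting into 3 groups of 5:
C5 G4 A4 Eb4 F4 | G4 D4 E4 Bb3 C4 | D4 A3 B3 F3 G3
That's a consistent down a 4th shift per cell, and no other grouping gives one.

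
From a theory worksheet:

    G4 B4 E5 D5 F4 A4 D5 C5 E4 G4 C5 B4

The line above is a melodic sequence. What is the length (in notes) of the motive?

There are 12 notes; a 4-note unit gives 3 cells:
G4 B4 E5 D5 | F4 A4 D5 C5 | E4 G4 C5 B4
Every group is a transposition down a 2nd of the one before; no shorter unit works.

4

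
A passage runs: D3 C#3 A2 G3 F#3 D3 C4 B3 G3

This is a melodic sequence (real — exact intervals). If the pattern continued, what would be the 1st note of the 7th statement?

The unit is 3 notes. Position-1 pitches of the 3 shown cells: D3, G3, C4.
Each moves up a 4th. Continuing: F4 → Bb4 → Eb5 → Ab5.

Ab5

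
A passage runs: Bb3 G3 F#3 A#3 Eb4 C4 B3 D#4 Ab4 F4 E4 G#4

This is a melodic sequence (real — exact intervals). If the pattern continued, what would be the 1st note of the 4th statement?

With 4-note cells, note 1 of each statement runs Bb3, Eb4, Ab4.
One more up a 4th gives Db5.

Db5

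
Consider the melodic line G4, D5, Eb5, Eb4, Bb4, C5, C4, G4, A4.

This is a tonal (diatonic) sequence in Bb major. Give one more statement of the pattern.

Unit = 3 notes; the statements start on G4, Eb4, C4, moving down a 3rd each time.
So cell 4 is A3 Eb4 F4.

A3 Eb4 F4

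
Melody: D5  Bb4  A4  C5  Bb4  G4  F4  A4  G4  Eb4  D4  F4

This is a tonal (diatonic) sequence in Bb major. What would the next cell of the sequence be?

Eb4 C4 Bb3 D4

With a 4-note motive the entries are D5, Bb4, G4, each down a 3rd from the previous.
So cell 4 is Eb4 C4 Bb3 D4.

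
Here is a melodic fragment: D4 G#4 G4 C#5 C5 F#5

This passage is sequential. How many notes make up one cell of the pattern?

There are 6 notes; a 2-note unit gives 3 cells:
D4 G#4 | G4 C#5 | C5 F#5
Each cell is the previous one up a 4th — so the unit is 2 notes.

2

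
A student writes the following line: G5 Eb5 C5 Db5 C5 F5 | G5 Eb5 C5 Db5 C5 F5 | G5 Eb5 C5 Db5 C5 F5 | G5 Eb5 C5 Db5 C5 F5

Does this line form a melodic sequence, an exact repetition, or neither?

Each 6-note cell is identical (G5 Eb5 C5 Db5 C5 F5), restated at the same pitch.

repetition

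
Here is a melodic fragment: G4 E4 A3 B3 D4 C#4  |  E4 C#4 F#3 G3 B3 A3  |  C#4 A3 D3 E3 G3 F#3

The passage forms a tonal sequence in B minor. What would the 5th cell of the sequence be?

With a 6-note motive the entries are G4, E4, C#4, each down a 3rd from the previous.
Continuing the starts: A3 → F#3.
So cell 5 is F#3 D3 G2 A2 C#3 B2.

F#3 D3 G2 A2 C#3 B2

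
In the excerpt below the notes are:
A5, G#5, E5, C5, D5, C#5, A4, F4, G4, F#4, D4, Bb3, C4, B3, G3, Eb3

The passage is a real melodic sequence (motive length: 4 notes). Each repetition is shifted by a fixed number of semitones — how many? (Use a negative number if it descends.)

-7

Taking 4-note groups, the heads are A5, D5, G4, C4: the pattern moves down a 5th.
Counting half-steps from A5 to D5: -7.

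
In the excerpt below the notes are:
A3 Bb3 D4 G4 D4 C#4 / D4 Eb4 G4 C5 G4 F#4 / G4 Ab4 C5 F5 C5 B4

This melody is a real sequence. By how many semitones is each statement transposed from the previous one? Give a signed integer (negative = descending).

The 6-note cells begin on A3, D4, G4 — each up a 4th from the last.
A3→D4 is 62 − 57 = 5 semitones.

5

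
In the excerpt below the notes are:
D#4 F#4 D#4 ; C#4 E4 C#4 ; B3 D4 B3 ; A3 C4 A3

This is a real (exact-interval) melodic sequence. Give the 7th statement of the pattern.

The 3-note cells begin on D#4, C#4, B3, A3 — each down a 2nd from the last.
Continuing the starts: G3 → F3 → Eb3.
Statement 7 starts on Eb3 and keeps the same exact contour: Eb3 Gb3 Eb3.

Eb3 Gb3 Eb3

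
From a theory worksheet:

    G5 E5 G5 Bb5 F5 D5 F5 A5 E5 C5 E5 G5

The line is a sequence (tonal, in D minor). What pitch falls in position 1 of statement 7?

Grouping in 4s, the 1st note of each cell is G5, F5, E5.
Carrying that down a 2nd forward: D5 → C5 → Bb4 → A4.

A4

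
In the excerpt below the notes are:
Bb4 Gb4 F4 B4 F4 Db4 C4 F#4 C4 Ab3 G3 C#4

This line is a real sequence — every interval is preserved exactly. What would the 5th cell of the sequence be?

D3 Bb2 A2 D#3

With a 4-note motive the entries are Bb4, F4, C4, each down a 4th from the previous.
Continuing the starts: G3 → D3.
Statement 5 starts on D3 and keeps the same exact contour: D3 Bb2 A2 D#3.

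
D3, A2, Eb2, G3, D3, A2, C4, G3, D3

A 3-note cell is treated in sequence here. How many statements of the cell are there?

3

9 notes in groups of 3 gives 9/3 = 3 statements.
Starts: D3, G3, C4 — each up a 4th.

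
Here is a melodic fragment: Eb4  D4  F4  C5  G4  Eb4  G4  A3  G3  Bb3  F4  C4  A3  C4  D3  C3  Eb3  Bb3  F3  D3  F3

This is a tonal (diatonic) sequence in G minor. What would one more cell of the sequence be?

G2 F2 A2 Eb3 Bb2 G2 Bb2

With a 7-note motive the entries are Eb4, A3, D3, each down a 5th from the previous.
So cell 4 is G2 F2 A2 Eb3 Bb2 G2 Bb2.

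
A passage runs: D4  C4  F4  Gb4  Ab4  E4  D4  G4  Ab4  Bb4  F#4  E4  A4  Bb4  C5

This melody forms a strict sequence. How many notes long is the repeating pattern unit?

5

There are 15 notes; a 5-note unit gives 3 cells:
D4 C4 F4 Gb4 Ab4 | E4 D4 G4 Ab4 Bb4 | F#4 E4 A4 Bb4 C5
That's a consistent up a 2nd shift per cell, and no other grouping gives one.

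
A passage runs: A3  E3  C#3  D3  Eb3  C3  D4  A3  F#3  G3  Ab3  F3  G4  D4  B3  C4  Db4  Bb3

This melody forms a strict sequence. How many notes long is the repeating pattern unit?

18 notes total. Splitting into 3 groups of 6:
A3 E3 C#3 D3 Eb3 C3 | D4 A3 F#3 G3 Ab3 F3 | G4 D4 B3 C4 Db4 Bb3
That's a consistent up a 4th shift per cell, and no other grouping gives one.

6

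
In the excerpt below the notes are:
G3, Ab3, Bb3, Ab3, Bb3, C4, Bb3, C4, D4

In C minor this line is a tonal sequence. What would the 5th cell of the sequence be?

Unit = 3 notes; the statements start on G3, Ab3, Bb3, moving up a 2nd each time.
Extending up a 2nd: C4 → D4.
From D4 the diatonic shape gives D4 Eb4 F4.

D4 Eb4 F4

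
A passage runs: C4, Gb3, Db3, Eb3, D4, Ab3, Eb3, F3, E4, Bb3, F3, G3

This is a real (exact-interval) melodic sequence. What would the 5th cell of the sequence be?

G#4 D4 A3 B3

Unit = 4 notes; the statements start on C4, D4, E4, moving up a 2nd each time.
Continuing the starts: F#4 → G#4.
So cell 5 is G#4 D4 A3 B3.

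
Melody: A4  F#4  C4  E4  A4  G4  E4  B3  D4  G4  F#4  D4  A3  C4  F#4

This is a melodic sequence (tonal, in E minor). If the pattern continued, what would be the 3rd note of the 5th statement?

With 5-note cells, note 3 of each statement runs C4, B3, A3.
Extending down a 2nd: G3 → F#3.

F#3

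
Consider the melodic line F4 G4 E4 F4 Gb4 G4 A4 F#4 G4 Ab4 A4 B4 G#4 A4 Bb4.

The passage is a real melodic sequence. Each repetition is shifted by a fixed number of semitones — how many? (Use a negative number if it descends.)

2

Unit = 5 notes; the statements start on F4, G4, A4, moving up a 2nd each time.
F4→G4 is 67 − 65 = 2 semitones.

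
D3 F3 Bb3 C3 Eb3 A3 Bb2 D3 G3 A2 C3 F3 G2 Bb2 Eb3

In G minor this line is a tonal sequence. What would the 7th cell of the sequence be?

With a 3-note motive the entries are D3, C3, Bb2, A2, G2, each down a 2nd from the previous.
Continuing the starts: F2 → Eb2.
From Eb2 the diatonic shape gives Eb2 G2 C3.

Eb2 G2 C3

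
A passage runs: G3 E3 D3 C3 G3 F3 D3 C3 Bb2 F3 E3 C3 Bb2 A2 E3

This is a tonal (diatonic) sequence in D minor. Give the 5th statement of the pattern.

C3 A2 G2 F2 C3

Taking 5-note groups, the heads are G3, F3, E3: the pattern moves down a 2nd.
Extending down a 2nd: D3 → C3.
From C3 the diatonic shape gives C3 A2 G2 F2 C3.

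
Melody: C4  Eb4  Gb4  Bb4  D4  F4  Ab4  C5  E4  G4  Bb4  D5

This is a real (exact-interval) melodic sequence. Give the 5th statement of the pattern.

G#4 B4 D5 F#5

With a 4-note motive the entries are C4, D4, E4, each up a 2nd from the previous.
Extending up a 2nd: F#4 → G#4.
So cell 5 is G#4 B4 D5 F#5.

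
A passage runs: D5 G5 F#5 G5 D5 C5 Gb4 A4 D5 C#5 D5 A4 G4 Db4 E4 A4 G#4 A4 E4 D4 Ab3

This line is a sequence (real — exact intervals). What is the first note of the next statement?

B3

Taking 7-note groups, the heads are D5, A4, E4: the pattern moves down a 4th.
The next head, down a 4th from E4, is B3.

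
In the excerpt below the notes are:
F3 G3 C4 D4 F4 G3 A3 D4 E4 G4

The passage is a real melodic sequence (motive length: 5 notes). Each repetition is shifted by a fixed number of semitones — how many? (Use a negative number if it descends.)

Unit = 5 notes; the statements start on F3, G3, moving up a 2nd each time.
F3 to G3 spans +2 semitones.

2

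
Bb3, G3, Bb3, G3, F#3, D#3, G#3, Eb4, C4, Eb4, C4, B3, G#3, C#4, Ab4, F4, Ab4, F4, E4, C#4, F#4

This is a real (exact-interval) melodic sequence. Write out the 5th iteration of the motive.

The 7-note cells begin on Bb3, Eb4, Ab4 — each up a 4th from the last.
Continuing the starts: Db5 → Gb5.
From Gb5 the exact shape gives Gb5 Eb5 Gb5 Eb5 D5 B4 E5.

Gb5 Eb5 Gb5 Eb5 D5 B4 E5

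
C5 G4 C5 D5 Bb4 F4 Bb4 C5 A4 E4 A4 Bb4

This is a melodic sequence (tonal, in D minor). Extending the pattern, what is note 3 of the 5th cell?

With 4-note cells, note 3 of each statement runs C5, Bb4, A4.
Each moves down a 2nd. Continuing: G4 → F4.

F4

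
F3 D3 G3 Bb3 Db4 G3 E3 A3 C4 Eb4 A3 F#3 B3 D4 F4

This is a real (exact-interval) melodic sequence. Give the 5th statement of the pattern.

C#4 A#3 D#4 F#4 A4

The 5-note cells begin on F3, G3, A3 — each up a 2nd from the last.
Carrying on: B3 → C#4.
Statement 5 starts on C#4 and keeps the same exact contour: C#4 A#3 D#4 F#4 A4.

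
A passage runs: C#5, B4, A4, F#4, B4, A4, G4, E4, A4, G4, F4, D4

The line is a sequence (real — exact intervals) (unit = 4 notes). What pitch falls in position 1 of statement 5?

F4

The unit is 4 notes. Position-1 pitches of the 3 shown cells: C#5, B4, A4.
Each moves down a 2nd. Continuing: G4 → F4.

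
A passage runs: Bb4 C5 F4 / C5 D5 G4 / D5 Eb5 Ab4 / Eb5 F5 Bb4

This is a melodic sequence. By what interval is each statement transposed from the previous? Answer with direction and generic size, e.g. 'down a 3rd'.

up a 2nd

Unit = 3 notes; the statements start on Bb4, C5, D5, Eb5, moving up a 2nd each time.
From Bb4 to C5: up a 2nd.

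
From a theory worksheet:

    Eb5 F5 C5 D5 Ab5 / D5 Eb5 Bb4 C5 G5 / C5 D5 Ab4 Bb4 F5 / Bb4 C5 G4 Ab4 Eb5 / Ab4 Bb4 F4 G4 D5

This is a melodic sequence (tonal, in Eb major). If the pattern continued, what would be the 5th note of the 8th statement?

Ab4

With 5-note cells, note 5 of each statement runs Ab5, G5, F5, Eb5, D5.
Extending down a 2nd: C5 → Bb4 → Ab4.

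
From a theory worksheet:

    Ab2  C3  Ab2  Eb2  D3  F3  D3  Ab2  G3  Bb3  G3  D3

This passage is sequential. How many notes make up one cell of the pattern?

4

Try groups of 4 (3 cells in 12 notes):
Ab2 C3 Ab2 Eb2 | D3 F3 D3 Ab2 | G3 Bb3 G3 D3
That's a consistent up a 4th shift per cell, and no other grouping gives one.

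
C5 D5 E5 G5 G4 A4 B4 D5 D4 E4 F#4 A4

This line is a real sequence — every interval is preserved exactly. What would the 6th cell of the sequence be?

With a 4-note motive the entries are C5, G4, D4, each down a 4th from the previous.
Carrying on: A3 → E3 → B2.
So cell 6 is B2 C#3 D#3 F#3.

B2 C#3 D#3 F#3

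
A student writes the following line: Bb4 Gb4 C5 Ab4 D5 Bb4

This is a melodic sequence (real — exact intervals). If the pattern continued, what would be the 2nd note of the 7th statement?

F#5

Grouping in 2s, the 2nd note of each cell is Gb4, Ab4, Bb4.
Extending up a 2nd: C5 → D5 → E5 → F#5.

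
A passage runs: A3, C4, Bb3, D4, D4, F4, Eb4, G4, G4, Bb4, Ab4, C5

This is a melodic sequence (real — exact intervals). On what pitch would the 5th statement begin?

F5

Taking 4-note groups, the heads are A3, D4, G4: the pattern moves up a 4th.
Extending the heads up a 4th: C5 → F5.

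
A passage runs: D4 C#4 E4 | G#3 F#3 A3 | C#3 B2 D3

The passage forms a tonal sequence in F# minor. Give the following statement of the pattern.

F#2 E2 G#2

The 3-note cells begin on D4, G#3, C#3 — each down a 5th from the last.
From F#2 the diatonic shape gives F#2 E2 G#2.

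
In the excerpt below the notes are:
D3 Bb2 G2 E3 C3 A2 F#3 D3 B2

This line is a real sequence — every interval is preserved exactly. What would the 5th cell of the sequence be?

A#3 F#3 D#3

Unit = 3 notes; the statements start on D3, E3, F#3, moving up a 2nd each time.
Carrying on: G#3 → A#3.
Statement 5 starts on A#3 and keeps the same exact contour: A#3 F#3 D#3.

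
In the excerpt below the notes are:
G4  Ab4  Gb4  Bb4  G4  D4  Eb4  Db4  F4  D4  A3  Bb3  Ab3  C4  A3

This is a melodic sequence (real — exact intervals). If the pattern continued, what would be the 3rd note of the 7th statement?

C2

With 5-note cells, note 3 of each statement runs Gb4, Db4, Ab3.
Carrying that down a 4th forward: Eb3 → Bb2 → F2 → C2.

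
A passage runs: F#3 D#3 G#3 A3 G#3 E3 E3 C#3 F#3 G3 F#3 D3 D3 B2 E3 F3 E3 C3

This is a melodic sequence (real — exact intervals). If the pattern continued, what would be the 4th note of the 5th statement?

Db3

With 6-note cells, note 4 of each statement runs A3, G3, F3.
Extending down a 2nd: Eb3 → Db3.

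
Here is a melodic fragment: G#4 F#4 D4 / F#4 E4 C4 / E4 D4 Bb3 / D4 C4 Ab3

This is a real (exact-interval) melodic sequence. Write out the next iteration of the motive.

With a 3-note motive the entries are G#4, F#4, E4, D4, each down a 2nd from the previous.
So cell 5 is C4 Bb3 Gb3.

C4 Bb3 Gb3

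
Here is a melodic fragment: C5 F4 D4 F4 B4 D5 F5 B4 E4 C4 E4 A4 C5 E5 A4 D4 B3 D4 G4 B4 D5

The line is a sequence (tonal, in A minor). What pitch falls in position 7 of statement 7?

The unit is 7 notes. Position-7 pitches of the 3 shown cells: F5, E5, D5.
Carrying that down a 2nd forward: C5 → B4 → A4 → G4.

G4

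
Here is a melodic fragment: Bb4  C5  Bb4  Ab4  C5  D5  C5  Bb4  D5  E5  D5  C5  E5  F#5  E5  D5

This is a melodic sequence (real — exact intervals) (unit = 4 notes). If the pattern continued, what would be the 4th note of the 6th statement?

Grouping in 4s, the 4th note of each cell is Ab4, Bb4, C5, D5.
Carrying that up a 2nd forward: E5 → F#5.

F#5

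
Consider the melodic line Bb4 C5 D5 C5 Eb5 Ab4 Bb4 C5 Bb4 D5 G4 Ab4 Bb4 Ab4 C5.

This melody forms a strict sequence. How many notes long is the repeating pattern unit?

15 notes total. Splitting into 3 groups of 5:
Bb4 C5 D5 C5 Eb5 | Ab4 Bb4 C5 Bb4 D5 | G4 Ab4 Bb4 Ab4 C5
That's a consistent down a 2nd shift per cell, and no other grouping gives one.

5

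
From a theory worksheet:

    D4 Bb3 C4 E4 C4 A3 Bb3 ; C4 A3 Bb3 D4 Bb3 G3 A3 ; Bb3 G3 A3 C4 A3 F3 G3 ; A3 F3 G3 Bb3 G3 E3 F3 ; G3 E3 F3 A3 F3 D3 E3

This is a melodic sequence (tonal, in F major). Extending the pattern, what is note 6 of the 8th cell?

A2

The unit is 7 notes. Position-6 pitches of the 5 shown cells: A3, G3, F3, E3, D3.
Each moves down a 2nd. Continuing: C3 → Bb2 → A2.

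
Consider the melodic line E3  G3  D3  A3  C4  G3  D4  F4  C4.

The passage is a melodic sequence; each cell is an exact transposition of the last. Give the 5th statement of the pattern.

C5 Eb5 Bb4

With a 3-note motive the entries are E3, A3, D4, each up a 4th from the previous.
Carrying on: G4 → C5.
So cell 5 is C5 Eb5 Bb4.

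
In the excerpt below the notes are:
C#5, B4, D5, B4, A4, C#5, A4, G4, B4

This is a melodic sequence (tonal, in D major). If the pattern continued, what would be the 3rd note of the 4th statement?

With 3-note cells, note 3 of each statement runs D5, C#5, B4.
From B4, down a 2nd gives A4.

A4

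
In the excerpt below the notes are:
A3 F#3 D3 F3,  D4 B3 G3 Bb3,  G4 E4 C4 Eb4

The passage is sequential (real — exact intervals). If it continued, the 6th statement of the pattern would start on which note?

Bb5

The 4-note cells begin on A3, D4, G4 — each up a 4th from the last.
Continuing: C5 → F5 → Bb5. Statement 6 starts on Bb5.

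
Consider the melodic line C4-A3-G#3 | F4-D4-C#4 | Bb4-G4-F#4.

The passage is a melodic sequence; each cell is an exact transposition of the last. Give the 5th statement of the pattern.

Ab5 F5 E5

Unit = 3 notes; the statements start on C4, F4, Bb4, moving up a 4th each time.
Carrying on: Eb5 → Ab5.
From Ab5 the exact shape gives Ab5 F5 E5.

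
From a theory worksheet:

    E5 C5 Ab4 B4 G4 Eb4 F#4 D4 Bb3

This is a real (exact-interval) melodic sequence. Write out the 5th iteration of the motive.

G#3 E3 C3

The 3-note cells begin on E5, B4, F#4 — each down a 4th from the last.
Continuing the starts: C#4 → G#3.
From G#3 the exact shape gives G#3 E3 C3.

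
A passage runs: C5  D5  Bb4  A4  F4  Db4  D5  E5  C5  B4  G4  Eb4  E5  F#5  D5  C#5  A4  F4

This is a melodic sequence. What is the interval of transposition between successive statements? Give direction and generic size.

up a 2nd

With a 6-note motive the entries are C5, D5, E5, each up a 2nd from the previous.
From C5 to D5: up a 2nd.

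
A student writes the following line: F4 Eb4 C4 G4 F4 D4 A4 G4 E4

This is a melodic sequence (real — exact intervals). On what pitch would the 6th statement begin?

With a 3-note motive the entries are F4, G4, A4, each up a 2nd from the previous.
Continuing: B4 → C#5 → D#5. Statement 6 starts on D#5.

D#5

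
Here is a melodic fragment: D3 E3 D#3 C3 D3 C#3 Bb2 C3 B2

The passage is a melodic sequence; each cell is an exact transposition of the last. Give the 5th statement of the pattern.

Gb2 Ab2 G2

Taking 3-note groups, the heads are D3, C3, Bb2: the pattern moves down a 2nd.
Extending down a 2nd: Ab2 → Gb2.
From Gb2 the exact shape gives Gb2 Ab2 G2.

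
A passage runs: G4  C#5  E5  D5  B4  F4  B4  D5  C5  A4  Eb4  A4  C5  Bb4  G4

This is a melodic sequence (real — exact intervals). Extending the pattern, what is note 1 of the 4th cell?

Db4

With 5-note cells, note 1 of each statement runs G4, F4, Eb4.
Each moves down a 2nd; the next is Db4.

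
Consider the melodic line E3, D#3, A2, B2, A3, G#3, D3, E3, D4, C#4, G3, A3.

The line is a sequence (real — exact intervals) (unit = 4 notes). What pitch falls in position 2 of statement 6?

With 4-note cells, note 2 of each statement runs D#3, G#3, C#4.
Each moves up a 4th. Continuing: F#4 → B4 → E5.

E5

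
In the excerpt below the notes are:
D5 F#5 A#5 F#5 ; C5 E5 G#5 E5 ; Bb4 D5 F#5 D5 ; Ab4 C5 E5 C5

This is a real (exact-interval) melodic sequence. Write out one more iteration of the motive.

With a 4-note motive the entries are D5, C5, Bb4, Ab4, each down a 2nd from the previous.
So cell 5 is Gb4 Bb4 D5 Bb4.

Gb4 Bb4 D5 Bb4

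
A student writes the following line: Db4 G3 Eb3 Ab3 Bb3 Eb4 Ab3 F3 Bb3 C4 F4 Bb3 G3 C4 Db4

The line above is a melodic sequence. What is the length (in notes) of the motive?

15 notes total. Splitting into 3 groups of 5:
Db4 G3 Eb3 Ab3 Bb3 | Eb4 Ab3 F3 Bb3 C4 | F4 Bb3 G3 C4 Db4
Each cell is the previous one up a 2nd — so the unit is 5 notes.

5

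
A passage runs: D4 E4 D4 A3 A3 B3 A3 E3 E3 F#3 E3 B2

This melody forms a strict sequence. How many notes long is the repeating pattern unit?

4

12 notes total. Splitting into 3 groups of 4:
D4 E4 D4 A3 | A3 B3 A3 E3 | E3 F#3 E3 B2
Every group is a transposition down a 4th of the one before; no shorter unit works.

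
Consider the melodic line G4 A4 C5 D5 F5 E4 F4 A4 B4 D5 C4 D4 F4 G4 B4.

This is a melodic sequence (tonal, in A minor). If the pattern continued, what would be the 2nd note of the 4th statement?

B3

The unit is 5 notes. Position-2 pitches of the 3 shown cells: A4, F4, D4.
Each moves down a 3rd; the next is B3.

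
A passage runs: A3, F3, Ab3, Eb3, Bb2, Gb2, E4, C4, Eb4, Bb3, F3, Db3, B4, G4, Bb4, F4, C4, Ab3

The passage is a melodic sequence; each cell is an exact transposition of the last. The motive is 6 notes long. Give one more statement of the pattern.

Taking 6-note groups, the heads are A3, E4, B4: the pattern moves up a 5th.
So cell 4 is F#5 D5 F5 C5 G4 Eb4.

F#5 D5 F5 C5 G4 Eb4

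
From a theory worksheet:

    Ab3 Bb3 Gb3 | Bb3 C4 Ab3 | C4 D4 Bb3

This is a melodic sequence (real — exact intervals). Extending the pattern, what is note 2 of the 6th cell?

With 3-note cells, note 2 of each statement runs Bb3, C4, D4.
Each moves up a 2nd. Continuing: E4 → F#4 → G#4.

G#4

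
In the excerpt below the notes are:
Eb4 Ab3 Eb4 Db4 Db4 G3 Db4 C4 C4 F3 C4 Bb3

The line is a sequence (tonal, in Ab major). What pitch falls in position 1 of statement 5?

The unit is 4 notes. Position-1 pitches of the 3 shown cells: Eb4, Db4, C4.
Carrying that down a 2nd forward: Bb3 → Ab3.

Ab3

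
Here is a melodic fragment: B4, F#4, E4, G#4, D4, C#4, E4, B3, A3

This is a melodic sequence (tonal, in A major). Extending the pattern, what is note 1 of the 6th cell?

F#3

Grouping in 3s, the 1st note of each cell is B4, G#4, E4.
Each moves down a 3rd. Continuing: C#4 → A3 → F#3.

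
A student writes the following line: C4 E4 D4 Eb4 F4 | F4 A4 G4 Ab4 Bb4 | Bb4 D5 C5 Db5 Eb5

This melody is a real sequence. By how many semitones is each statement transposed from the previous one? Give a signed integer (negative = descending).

5

Unit = 5 notes; the statements start on C4, F4, Bb4, moving up a 4th each time.
C4 to F4 spans +5 semitones.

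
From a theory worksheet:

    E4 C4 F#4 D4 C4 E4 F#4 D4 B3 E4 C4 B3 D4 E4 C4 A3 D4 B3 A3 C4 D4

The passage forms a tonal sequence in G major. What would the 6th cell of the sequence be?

Unit = 7 notes; the statements start on E4, D4, C4, moving down a 2nd each time.
Carrying on: B3 → A3 → G3.
From G3 the diatonic shape gives G3 E3 A3 F#3 E3 G3 A3.

G3 E3 A3 F#3 E3 G3 A3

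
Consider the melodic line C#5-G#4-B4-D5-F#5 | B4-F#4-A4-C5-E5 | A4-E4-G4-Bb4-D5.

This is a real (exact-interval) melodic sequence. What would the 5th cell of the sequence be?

F4 C4 Eb4 Gb4 Bb4

The 5-note cells begin on C#5, B4, A4 — each down a 2nd from the last.
Continuing the starts: G4 → F4.
So cell 5 is F4 C4 Eb4 Gb4 Bb4.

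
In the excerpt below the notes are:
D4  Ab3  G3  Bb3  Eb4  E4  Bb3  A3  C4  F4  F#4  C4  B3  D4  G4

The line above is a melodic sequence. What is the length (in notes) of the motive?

5

There are 15 notes; a 5-note unit gives 3 cells:
D4 Ab3 G3 Bb3 Eb4 | E4 Bb3 A3 C4 F4 | F#4 C4 B3 D4 G4
Each cell is the previous one up a 2nd — so the unit is 5 notes.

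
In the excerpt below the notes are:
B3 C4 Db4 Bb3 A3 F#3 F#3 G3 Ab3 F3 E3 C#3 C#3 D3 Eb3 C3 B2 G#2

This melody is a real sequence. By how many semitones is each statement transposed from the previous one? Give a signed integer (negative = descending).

-5

The 6-note cells begin on B3, F#3, C#3 — each down a 4th from the last.
B3 to F#3 spans -5 semitones.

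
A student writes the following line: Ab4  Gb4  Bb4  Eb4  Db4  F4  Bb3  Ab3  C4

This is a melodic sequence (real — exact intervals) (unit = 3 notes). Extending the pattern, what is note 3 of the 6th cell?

With 3-note cells, note 3 of each statement runs Bb4, F4, C4.
Each moves down a 4th. Continuing: G3 → D3 → A2.

A2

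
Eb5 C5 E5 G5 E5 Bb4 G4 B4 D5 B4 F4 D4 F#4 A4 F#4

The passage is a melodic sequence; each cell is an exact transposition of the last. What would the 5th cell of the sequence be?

G3 E3 G#3 B3 G#3

Unit = 5 notes; the statements start on Eb5, Bb4, F4, moving down a 4th each time.
Carrying on: C4 → G3.
So cell 5 is G3 E3 G#3 B3 G#3.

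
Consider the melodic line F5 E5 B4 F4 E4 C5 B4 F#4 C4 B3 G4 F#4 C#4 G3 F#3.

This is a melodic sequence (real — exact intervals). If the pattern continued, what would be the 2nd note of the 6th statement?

With 5-note cells, note 2 of each statement runs E5, B4, F#4.
Each moves down a 4th. Continuing: C#4 → G#3 → D#3.

D#3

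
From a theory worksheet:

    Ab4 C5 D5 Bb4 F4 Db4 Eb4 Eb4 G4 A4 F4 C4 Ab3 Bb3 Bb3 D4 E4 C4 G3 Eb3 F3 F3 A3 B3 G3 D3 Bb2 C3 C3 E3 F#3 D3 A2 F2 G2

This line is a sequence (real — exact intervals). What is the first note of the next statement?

G2

The 7-note cells begin on Ab4, Eb4, Bb3, F3, C3 — each down a 4th from the last.
The next head, down a 4th from C3, is G2.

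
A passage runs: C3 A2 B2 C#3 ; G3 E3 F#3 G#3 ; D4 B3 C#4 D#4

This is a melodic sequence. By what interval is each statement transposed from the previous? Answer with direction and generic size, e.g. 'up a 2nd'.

The 4-note cells begin on C3, G3, D4 — each up a 5th from the last.
From C3 to G3: up a 5th.

up a 5th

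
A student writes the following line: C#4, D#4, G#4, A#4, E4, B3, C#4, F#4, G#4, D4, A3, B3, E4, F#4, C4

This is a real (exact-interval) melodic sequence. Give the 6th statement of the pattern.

Eb3 F3 Bb3 C4 Gb3

Taking 5-note groups, the heads are C#4, B3, A3: the pattern moves down a 2nd.
Extending down a 2nd: G3 → F3 → Eb3.
From Eb3 the exact shape gives Eb3 F3 Bb3 C4 Gb3.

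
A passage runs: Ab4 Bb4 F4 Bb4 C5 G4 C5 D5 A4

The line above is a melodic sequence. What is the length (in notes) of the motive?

Try groups of 3 (3 cells in 9 notes):
Ab4 Bb4 F4 | Bb4 C5 G4 | C5 D5 A4
Every group is a transposition up a 2nd of the one before; no shorter unit works.

3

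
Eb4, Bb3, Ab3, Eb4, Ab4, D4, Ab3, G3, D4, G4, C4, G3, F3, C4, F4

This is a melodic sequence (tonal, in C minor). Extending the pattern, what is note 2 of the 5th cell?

Grouping in 5s, the 2nd note of each cell is Bb3, Ab3, G3.
Extending down a 2nd: F3 → Eb3.

Eb3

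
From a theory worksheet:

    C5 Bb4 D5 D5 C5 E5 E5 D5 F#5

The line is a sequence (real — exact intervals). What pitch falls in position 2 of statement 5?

F#5

Grouping in 3s, the 2nd note of each cell is Bb4, C5, D5.
Carrying that up a 2nd forward: E5 → F#5.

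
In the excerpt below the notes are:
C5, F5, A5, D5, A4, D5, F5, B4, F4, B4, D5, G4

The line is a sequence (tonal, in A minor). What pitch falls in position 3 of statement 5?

Grouping in 4s, the 3rd note of each cell is A5, F5, D5.
Each moves down a 3rd. Continuing: B4 → G4.

G4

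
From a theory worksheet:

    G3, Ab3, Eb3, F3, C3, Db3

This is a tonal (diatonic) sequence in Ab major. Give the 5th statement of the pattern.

Unit = 2 notes; the statements start on G3, Eb3, C3, moving down a 3rd each time.
Carrying on: Ab2 → F2.
From F2 the diatonic shape gives F2 G2.

F2 G2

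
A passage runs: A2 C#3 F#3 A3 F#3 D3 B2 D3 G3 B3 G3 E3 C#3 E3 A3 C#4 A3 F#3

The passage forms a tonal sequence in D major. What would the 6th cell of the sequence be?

F#3 A3 D4 F#4 D4 B3

The 6-note cells begin on A2, B2, C#3 — each up a 2nd from the last.
Carrying on: D3 → E3 → F#3.
So cell 6 is F#3 A3 D4 F#4 D4 B3.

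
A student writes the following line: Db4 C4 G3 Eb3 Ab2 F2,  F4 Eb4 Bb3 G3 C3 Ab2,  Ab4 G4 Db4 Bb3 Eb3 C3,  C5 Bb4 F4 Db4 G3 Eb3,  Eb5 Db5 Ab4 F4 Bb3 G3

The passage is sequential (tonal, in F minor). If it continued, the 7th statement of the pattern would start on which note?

Bb5

Taking 6-note groups, the heads are Db4, F4, Ab4, C5, Eb5: the pattern moves up a 3rd.
Continuing: G5 → Bb5. Statement 7 starts on Bb5.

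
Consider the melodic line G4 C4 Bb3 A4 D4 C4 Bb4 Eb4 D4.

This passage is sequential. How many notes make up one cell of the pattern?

Try groups of 3 (3 cells in 9 notes):
G4 C4 Bb3 | A4 D4 C4 | Bb4 Eb4 D4
That's a consistent up a 2nd shift per cell, and no other grouping gives one.

3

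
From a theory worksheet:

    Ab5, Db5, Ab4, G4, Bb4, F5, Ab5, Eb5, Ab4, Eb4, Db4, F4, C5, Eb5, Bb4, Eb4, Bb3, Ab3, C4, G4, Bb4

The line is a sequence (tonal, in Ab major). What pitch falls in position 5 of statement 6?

Grouping in 7s, the 5th note of each cell is Bb4, F4, C4.
Carrying that down a 4th forward: G3 → Db3 → Ab2.

Ab2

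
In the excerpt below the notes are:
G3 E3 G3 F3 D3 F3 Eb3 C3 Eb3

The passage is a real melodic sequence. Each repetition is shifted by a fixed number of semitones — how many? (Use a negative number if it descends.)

-2

With a 3-note motive the entries are G3, F3, Eb3, each down a 2nd from the previous.
G3→F3 is 53 − 55 = -2 semitones.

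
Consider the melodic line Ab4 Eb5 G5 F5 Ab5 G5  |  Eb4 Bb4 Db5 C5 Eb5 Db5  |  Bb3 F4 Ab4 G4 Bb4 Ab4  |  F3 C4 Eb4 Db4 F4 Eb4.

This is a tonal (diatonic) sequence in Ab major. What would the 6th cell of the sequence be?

The 6-note cells begin on Ab4, Eb4, Bb3, F3 — each down a 4th from the last.
Extending down a 4th: C3 → G2.
From G2 the diatonic shape gives G2 Db3 F3 Eb3 G3 F3.

G2 Db3 F3 Eb3 G3 F3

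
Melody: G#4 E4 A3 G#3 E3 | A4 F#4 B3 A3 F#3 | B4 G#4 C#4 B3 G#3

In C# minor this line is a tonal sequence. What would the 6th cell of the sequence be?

E5 C#5 F#4 E4 C#4

Taking 5-note groups, the heads are G#4, A4, B4: the pattern moves up a 2nd.
Extending up a 2nd: C#5 → D#5 → E5.
From E5 the diatonic shape gives E5 C#5 F#4 E4 C#4.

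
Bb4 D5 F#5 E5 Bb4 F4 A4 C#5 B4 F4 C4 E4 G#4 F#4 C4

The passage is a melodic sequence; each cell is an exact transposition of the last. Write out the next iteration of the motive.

Unit = 5 notes; the statements start on Bb4, F4, C4, moving down a 4th each time.
So cell 4 is G3 B3 D#4 C#4 G3.

G3 B3 D#4 C#4 G3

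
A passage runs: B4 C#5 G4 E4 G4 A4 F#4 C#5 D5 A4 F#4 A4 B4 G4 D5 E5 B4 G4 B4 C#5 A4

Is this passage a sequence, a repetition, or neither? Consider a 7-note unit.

Each 7-note cell is the previous one transposed up a 2nd.

sequence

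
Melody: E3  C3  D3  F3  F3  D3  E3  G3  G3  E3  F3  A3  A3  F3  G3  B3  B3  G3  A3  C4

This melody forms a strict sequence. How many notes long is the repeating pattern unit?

Try groups of 4 (5 cells in 20 notes):
E3 C3 D3 F3 | F3 D3 E3 G3 | G3 E3 F3 A3 | A3 F3 G3 B3 | B3 G3 A3 C4
Each cell is the previous one up a 2nd — so the unit is 4 notes.

4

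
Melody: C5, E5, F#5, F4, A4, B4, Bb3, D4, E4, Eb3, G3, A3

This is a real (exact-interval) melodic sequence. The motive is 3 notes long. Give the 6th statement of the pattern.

Db2 F2 G2

Taking 3-note groups, the heads are C5, F4, Bb3, Eb3: the pattern moves down a 5th.
Extending down a 5th: Ab2 → Db2.
So cell 6 is Db2 F2 G2.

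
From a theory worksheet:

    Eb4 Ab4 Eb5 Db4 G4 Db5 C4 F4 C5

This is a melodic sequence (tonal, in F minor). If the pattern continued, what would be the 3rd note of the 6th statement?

Grouping in 3s, the 3rd note of each cell is Eb5, Db5, C5.
Extending down a 2nd: Bb4 → Ab4 → G4.

G4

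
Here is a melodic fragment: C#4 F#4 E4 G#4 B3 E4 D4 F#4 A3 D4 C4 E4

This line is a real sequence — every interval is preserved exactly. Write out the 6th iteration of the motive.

Eb3 Ab3 Gb3 Bb3

The 4-note cells begin on C#4, B3, A3 — each down a 2nd from the last.
Continuing the starts: G3 → F3 → Eb3.
So cell 6 is Eb3 Ab3 Gb3 Bb3.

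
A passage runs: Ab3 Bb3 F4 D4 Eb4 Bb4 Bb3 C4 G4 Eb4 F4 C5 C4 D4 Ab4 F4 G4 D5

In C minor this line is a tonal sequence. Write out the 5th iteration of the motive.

The 6-note cells begin on Ab3, Bb3, C4 — each up a 2nd from the last.
Extending up a 2nd: D4 → Eb4.
So cell 5 is Eb4 F4 C5 Ab4 Bb4 F5.

Eb4 F4 C5 Ab4 Bb4 F5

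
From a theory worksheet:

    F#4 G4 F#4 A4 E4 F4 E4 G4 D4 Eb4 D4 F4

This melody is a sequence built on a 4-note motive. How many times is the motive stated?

12 notes in groups of 4 gives 12/4 = 3 statements.
Starts: F#4, E4, D4 — each down a 2nd.

3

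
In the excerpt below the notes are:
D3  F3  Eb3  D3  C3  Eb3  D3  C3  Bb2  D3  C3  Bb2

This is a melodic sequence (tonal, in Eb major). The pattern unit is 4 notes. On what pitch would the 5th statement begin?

Unit = 4 notes; the statements start on D3, C3, Bb2, moving down a 2nd each time.
Continuing: Ab2 → G2. Statement 5 starts on G2.

G2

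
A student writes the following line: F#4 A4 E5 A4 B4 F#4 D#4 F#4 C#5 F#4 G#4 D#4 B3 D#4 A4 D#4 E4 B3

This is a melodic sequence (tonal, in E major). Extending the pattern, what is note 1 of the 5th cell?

With 6-note cells, note 1 of each statement runs F#4, D#4, B3.
Carrying that down a 3rd forward: G#3 → E3.

E3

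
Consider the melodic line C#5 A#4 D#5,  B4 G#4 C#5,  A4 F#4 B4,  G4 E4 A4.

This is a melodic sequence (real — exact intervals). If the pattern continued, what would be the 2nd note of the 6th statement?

C4

With 3-note cells, note 2 of each statement runs A#4, G#4, F#4, E4.
Extending down a 2nd: D4 → C4.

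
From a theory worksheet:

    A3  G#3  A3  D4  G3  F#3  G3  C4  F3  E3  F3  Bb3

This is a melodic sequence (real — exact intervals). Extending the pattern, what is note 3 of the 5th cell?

Db3

The unit is 4 notes. Position-3 pitches of the 3 shown cells: A3, G3, F3.
Each moves down a 2nd. Continuing: Eb3 → Db3.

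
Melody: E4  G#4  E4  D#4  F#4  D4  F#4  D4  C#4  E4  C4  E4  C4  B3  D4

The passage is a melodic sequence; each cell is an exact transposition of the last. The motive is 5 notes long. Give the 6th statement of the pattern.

Gb3 Bb3 Gb3 F3 Ab3

With a 5-note motive the entries are E4, D4, C4, each down a 2nd from the previous.
Continuing the starts: Bb3 → Ab3 → Gb3.
Statement 6 starts on Gb3 and keeps the same exact contour: Gb3 Bb3 Gb3 F3 Ab3.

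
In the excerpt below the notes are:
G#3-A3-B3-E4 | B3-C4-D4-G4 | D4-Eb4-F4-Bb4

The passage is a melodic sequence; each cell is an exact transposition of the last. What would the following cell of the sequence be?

F4 Gb4 Ab4 Db5

The 4-note cells begin on G#3, B3, D4 — each up a 3rd from the last.
So cell 4 is F4 Gb4 Ab4 Db5.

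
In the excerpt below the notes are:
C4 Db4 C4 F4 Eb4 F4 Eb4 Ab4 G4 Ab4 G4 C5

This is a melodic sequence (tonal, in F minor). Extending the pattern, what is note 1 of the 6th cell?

F5

The unit is 4 notes. Position-1 pitches of the 3 shown cells: C4, Eb4, G4.
Carrying that up a 3rd forward: Bb4 → Db5 → F5.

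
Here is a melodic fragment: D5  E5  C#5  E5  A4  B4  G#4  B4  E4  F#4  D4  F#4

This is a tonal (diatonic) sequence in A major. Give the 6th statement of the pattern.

With a 4-note motive the entries are D5, A4, E4, each down a 4th from the previous.
Extending down a 4th: B3 → F#3 → C#3.
Statement 6 starts on C#3 and keeps the same diatonic contour: C#3 D3 B2 D3.

C#3 D3 B2 D3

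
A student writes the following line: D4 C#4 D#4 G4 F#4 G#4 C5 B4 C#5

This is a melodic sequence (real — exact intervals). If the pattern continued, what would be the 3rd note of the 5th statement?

B5

With 3-note cells, note 3 of each statement runs D#4, G#4, C#5.
Carrying that up a 4th forward: F#5 → B5.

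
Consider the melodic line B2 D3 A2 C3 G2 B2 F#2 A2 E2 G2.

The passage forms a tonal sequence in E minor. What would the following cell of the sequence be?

D2 F#2

Taking 2-note groups, the heads are B2, A2, G2, F#2, E2: the pattern moves down a 2nd.
Statement 6 starts on D2 and keeps the same diatonic contour: D2 F#2.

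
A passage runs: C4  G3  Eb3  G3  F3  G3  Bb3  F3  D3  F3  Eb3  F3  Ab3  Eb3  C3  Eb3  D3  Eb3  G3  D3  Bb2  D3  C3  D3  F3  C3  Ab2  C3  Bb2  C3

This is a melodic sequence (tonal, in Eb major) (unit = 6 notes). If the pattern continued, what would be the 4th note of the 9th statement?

F2

Grouping in 6s, the 4th note of each cell is G3, F3, Eb3, D3, C3.
Each moves down a 2nd. Continuing: Bb2 → Ab2 → G2 → F2.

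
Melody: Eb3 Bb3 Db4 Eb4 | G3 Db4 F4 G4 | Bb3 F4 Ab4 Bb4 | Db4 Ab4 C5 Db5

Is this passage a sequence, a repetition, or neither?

Each 4-note cell is the previous one transposed up a 3rd.

sequence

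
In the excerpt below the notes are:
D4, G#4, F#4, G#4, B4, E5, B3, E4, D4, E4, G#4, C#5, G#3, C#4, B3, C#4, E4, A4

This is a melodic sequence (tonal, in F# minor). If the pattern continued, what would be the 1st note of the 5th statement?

Grouping in 6s, the 1st note of each cell is D4, B3, G#3.
Each moves down a 3rd. Continuing: E3 → C#3.

C#3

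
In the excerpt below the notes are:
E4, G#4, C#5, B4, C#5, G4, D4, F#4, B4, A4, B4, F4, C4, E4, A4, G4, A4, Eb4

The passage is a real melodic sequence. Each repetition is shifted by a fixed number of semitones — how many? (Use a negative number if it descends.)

-2

Unit = 6 notes; the statements start on E4, D4, C4, moving down a 2nd each time.
Counting half-steps from E4 to D4: -2.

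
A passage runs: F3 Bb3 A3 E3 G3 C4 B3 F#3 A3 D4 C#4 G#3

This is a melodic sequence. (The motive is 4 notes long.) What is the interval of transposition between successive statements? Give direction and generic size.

Unit = 4 notes; the statements start on F3, G3, A3, moving up a 2nd each time.
From F3 to G3: up a 2nd.

up a 2nd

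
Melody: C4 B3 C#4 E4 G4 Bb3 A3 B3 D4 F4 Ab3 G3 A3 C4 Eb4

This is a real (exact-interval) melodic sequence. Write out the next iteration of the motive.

Unit = 5 notes; the statements start on C4, Bb3, Ab3, moving down a 2nd each time.
Statement 4 starts on Gb3 and keeps the same exact contour: Gb3 F3 G3 Bb3 Db4.

Gb3 F3 G3 Bb3 Db4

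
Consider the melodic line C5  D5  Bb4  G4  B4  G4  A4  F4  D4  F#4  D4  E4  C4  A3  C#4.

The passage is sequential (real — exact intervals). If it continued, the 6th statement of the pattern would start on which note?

With a 5-note motive the entries are C5, G4, D4, each down a 4th from the previous.
Extending the heads down a 4th: A3 → E3 → B2.

B2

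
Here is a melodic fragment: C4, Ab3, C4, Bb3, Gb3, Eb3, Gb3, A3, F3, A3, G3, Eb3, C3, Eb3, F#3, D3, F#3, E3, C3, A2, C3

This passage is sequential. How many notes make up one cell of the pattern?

7

Try groups of 7 (3 cells in 21 notes):
C4 Ab3 C4 Bb3 Gb3 Eb3 Gb3 | A3 F3 A3 G3 Eb3 C3 Eb3 | F#3 D3 F#3 E3 C3 A2 C3
Each cell is the previous one down a 3rd — so the unit is 7 notes.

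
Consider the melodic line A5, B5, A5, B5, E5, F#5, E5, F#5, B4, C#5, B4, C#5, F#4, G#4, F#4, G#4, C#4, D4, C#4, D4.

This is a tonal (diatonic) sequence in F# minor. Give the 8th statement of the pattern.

A2 B2 A2 B2

With a 4-note motive the entries are A5, E5, B4, F#4, C#4, each down a 4th from the previous.
Continuing the starts: G#3 → D3 → A2.
From A2 the diatonic shape gives A2 B2 A2 B2.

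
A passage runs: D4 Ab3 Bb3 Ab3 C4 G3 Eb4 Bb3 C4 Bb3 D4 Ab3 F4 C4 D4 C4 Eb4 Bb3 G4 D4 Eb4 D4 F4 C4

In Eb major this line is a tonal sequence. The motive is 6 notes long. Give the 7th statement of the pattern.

C5 G4 Ab4 G4 Bb4 F4

Taking 6-note groups, the heads are D4, Eb4, F4, G4: the pattern moves up a 2nd.
Extending up a 2nd: Ab4 → Bb4 → C5.
Statement 7 starts on C5 and keeps the same diatonic contour: C5 G4 Ab4 G4 Bb4 F4.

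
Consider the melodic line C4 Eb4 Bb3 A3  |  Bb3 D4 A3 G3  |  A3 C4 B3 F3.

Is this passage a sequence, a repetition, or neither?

Note 3 of cell 3 is B3; if this were a sequence it would be G3. No unit length gives a consistent transposition pattern.

neither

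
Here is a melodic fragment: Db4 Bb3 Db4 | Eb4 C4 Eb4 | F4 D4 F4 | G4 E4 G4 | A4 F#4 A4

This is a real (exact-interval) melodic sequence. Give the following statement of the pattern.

Taking 3-note groups, the heads are Db4, Eb4, F4, G4, A4: the pattern moves up a 2nd.
From B4 the exact shape gives B4 G#4 B4.

B4 G#4 B4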